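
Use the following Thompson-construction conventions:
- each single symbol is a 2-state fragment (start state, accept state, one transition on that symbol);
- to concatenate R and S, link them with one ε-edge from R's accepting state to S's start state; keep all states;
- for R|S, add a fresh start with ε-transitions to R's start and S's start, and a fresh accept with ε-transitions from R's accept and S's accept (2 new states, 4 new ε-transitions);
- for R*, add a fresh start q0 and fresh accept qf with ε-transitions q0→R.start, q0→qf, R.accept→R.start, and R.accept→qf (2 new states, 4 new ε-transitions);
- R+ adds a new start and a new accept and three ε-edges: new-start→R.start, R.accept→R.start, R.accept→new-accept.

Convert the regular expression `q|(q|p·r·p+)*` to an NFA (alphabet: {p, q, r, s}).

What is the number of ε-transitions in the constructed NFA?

17

By structural recursion:
Each of the 5 symbol leaves contributes 0 ε-transitions.
  p+ : 3 ε-transitions
  p·r·p+ : 5 ε-transitions
  q|p·r·p+ : 9 ε-transitions
  (q|p·r·p+)* : 13 ε-transitions
  q|(q|p·r·p+)* : 17 ε-transitions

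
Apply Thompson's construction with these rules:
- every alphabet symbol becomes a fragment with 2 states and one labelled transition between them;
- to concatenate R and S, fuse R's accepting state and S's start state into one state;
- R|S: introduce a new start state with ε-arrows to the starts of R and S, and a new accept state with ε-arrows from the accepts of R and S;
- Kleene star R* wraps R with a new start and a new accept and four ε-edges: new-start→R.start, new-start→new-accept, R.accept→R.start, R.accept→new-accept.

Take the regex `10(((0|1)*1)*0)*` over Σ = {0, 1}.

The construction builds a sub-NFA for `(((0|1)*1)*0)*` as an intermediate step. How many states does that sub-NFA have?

14

Fragment for `(((0|1)*1)*0)*`:
Each of the 4 symbol leaves contributes a 2-state fragment.
  0|1 → 6 states
  (0|1)* → 8 states
  (0|1)*1 → 9 states
  ((0|1)*1)* → 11 states
  ((0|1)*1)*0 → 12 states
  (((0|1)*1)*0)* → 14 states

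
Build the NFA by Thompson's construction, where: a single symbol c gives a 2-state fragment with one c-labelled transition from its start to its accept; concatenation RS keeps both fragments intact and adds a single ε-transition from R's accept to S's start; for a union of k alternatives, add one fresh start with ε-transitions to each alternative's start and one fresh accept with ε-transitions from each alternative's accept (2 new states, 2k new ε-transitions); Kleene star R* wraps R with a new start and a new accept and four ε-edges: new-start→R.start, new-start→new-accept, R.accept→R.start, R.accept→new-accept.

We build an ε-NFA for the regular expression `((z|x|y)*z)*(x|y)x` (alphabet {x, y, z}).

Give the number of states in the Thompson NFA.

22

Bottom-up over the parse tree:
Each of the 7 symbol leaves contributes a 2-state fragment.
  z|x|y = 8 states
  (z|x|y)* = 10 states
  (z|x|y)*z = 12 states
  ((z|x|y)*z)* = 14 states
  x|y = 6 states
  ((z|x|y)*z)*(x|y)x = 22 states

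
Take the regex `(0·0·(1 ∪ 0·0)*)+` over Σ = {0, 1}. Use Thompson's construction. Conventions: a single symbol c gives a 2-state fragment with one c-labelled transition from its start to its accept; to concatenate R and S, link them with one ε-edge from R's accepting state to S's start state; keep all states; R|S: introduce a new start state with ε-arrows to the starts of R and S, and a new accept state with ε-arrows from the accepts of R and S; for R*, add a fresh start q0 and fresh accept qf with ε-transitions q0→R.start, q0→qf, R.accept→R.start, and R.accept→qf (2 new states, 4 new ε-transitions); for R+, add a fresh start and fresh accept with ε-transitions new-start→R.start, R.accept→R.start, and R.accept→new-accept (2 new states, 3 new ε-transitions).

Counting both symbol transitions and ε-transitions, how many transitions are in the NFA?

19

Per subexpression:
Each of the 5 symbol leaves contributes 1 transition (1 symbol, 0 ε).
  0·0 → 3 transitions (2 symbol, 1 ε)
  1 ∪ 0·0 → 8 transitions (3 symbol, 5 ε)
  (1 ∪ 0·0)* → 12 transitions (3 symbol, 9 ε)
  0·0·(1 ∪ 0·0)* → 16 transitions (5 symbol, 11 ε)
  (0·0·(1 ∪ 0·0)*)+ → 19 transitions (5 symbol, 14 ε)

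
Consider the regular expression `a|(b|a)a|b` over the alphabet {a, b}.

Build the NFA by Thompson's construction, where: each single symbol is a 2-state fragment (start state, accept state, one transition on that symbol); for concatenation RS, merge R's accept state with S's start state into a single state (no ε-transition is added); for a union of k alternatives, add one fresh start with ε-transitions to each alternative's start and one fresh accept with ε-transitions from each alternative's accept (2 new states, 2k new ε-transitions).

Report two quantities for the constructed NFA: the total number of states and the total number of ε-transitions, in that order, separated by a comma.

Recursing over subexpressions:
Each of the 5 symbol leaves contributes 2 states and 0 ε-transitions.
  b|a → 6 states, 4 ε-transitions
  (b|a)a → 7 states, 4 ε-transitions
  a|(b|a)a|b → 13 states, 10 ε-transitions

13, 10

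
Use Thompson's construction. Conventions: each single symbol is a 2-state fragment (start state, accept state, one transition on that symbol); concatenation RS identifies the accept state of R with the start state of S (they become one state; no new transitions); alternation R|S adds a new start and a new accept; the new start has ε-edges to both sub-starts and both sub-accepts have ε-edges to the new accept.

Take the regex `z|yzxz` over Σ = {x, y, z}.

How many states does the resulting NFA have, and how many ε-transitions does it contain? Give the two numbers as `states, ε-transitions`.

9, 4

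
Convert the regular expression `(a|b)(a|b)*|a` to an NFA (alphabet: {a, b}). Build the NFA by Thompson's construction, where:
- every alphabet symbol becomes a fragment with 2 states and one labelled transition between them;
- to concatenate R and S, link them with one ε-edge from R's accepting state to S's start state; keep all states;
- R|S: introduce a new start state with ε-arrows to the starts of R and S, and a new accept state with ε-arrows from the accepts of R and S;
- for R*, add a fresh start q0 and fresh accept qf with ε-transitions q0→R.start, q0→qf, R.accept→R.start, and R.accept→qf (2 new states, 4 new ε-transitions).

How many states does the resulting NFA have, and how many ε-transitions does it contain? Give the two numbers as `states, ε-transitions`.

18, 17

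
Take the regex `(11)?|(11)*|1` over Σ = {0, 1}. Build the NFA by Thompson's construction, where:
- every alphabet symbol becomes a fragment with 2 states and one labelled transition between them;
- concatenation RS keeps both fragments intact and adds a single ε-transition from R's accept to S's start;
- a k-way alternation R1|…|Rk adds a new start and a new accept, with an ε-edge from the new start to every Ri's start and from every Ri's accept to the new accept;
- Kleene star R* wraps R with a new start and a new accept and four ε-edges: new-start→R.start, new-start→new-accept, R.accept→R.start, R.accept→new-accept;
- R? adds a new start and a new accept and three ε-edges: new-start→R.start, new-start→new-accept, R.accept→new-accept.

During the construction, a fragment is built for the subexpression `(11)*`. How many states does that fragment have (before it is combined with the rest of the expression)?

Fragment for `(11)*`:
Each of the 2 symbol leaves contributes a 2-state fragment.
  11 = 4 states
  (11)* = 6 states

6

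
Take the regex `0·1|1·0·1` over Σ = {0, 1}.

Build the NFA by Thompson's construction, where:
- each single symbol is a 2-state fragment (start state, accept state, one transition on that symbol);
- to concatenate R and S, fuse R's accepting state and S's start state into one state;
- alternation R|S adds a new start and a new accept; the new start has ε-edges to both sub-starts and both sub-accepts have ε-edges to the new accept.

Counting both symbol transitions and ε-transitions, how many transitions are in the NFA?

9

Building bottom-up:
Each of the 5 symbol leaves contributes 1 transition (1 symbol, 0 ε).
  0·1 — 2 transitions (2 symbol, 0 ε)
  1·0·1 — 3 transitions (3 symbol, 0 ε)
  0·1|1·0·1 — 9 transitions (5 symbol, 4 ε)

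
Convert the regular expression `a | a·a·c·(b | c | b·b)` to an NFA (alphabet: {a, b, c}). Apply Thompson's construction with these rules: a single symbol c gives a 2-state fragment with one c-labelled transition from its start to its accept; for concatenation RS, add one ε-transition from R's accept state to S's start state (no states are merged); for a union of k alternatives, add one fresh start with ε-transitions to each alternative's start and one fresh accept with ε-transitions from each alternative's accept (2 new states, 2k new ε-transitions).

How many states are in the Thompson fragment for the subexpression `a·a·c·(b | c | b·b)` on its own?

Fragment for `a·a·c·(b | c | b·b)`:
Each of the 7 symbol leaves contributes a 2-state fragment.
  b·b = 4 states
  b | c | b·b = 10 states
  a·a·c·(b | c | b·b) = 16 states

16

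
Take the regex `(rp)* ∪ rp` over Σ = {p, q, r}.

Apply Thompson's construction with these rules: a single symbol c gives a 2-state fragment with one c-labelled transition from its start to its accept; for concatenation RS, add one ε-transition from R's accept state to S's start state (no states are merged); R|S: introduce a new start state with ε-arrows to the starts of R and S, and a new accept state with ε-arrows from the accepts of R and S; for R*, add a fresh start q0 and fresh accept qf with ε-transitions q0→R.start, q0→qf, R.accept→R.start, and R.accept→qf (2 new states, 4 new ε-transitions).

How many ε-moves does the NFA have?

Recursing over subexpressions:
Each of the 4 symbol leaves contributes 0 ε-transitions.
  rp — 1 ε-transition
  (rp)* — 5 ε-transitions
  rp — 1 ε-transition
  (rp)* ∪ rp — 10 ε-transitions

10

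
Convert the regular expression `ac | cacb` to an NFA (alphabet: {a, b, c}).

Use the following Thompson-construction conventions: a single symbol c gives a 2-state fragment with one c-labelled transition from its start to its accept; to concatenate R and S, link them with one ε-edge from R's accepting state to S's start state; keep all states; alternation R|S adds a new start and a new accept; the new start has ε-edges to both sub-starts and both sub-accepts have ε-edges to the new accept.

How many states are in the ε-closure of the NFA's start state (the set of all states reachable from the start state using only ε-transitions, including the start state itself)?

3

Compute the ε-closure size of each fragment's start state recursively; a symbol fragment's start has no outgoing ε-edge, so its closure is just itself (size 1).
  ac — C equals the left operand's closure size = 1 (its accept is not ε-reachable, so the closure stops there)
  cacb — same as the first factor's closure: C = 1
  ac | cacb — new start ε-reaches every alternative's start; none of them accept ε, so the new accept is not reached: C = 1 + 1 + 1 = 3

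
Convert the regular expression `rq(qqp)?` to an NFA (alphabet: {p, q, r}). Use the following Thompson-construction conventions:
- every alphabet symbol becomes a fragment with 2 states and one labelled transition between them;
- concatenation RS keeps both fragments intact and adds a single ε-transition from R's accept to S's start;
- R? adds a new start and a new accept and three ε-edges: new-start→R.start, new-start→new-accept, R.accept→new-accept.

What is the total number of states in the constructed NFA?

Building bottom-up:
Each of the 5 symbol leaves contributes a 2-state fragment.
  qqp → 6 states
  (qqp)? → 8 states
  rq(qqp)? → 12 states

12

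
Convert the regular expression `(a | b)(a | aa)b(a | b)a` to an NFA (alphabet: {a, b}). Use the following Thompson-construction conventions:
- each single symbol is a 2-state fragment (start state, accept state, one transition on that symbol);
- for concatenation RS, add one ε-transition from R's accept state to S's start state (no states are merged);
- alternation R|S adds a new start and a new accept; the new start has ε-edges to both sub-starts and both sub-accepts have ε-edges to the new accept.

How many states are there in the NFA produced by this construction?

24

Bottom-up over the parse tree:
Each of the 9 symbol leaves contributes a 2-state fragment.
  a | b : 6 states
  aa : 4 states
  a | aa : 8 states
  a | b : 6 states
  (a | b)(a | aa)b(a | b)a : 24 states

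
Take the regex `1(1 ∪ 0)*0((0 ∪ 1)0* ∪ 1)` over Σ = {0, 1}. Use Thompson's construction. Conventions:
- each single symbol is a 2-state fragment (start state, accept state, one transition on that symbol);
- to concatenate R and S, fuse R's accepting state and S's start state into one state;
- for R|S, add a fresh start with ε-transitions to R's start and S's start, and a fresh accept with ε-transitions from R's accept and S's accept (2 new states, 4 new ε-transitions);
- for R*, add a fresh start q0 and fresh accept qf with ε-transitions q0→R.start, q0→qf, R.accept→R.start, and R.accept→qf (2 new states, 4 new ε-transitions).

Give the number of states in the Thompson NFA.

22

By structural recursion:
Each of the 8 symbol leaves contributes a 2-state fragment.
  1 ∪ 0 → 6 states
  (1 ∪ 0)* → 8 states
  0 ∪ 1 → 6 states
  0* → 4 states
  (0 ∪ 1)0* → 9 states
  (0 ∪ 1)0* ∪ 1 → 13 states
  1(1 ∪ 0)*0((0 ∪ 1)0* ∪ 1) → 22 states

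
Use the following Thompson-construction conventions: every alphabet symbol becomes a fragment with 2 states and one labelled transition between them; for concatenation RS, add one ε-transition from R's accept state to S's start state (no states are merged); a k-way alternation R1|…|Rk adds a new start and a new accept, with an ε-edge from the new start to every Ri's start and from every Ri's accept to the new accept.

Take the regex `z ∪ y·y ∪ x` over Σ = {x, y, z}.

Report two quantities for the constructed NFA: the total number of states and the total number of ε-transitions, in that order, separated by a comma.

Building bottom-up:
Each of the 4 symbol leaves contributes 2 states and 0 ε-transitions.
  y·y → 4 states, 1 ε-transition
  z ∪ y·y ∪ x → 10 states, 7 ε-transitions

10, 7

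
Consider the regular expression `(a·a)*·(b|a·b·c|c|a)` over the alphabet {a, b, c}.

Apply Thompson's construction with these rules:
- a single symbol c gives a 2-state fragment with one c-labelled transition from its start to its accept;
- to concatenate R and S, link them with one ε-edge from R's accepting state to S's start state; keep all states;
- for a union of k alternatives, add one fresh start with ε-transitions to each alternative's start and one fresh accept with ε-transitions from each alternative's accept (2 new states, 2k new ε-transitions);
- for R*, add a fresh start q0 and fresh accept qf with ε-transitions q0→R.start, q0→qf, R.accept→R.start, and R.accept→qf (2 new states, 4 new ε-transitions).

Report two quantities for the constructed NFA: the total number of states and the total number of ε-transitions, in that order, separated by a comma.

Per subexpression:
Each of the 8 symbol leaves contributes 2 states and 0 ε-transitions.
  a·a : 4 states, 1 ε-transition
  (a·a)* : 6 states, 5 ε-transitions
  a·b·c : 6 states, 2 ε-transitions
  b|a·b·c|c|a : 14 states, 10 ε-transitions
  (a·a)*·(b|a·b·c|c|a) : 20 states, 16 ε-transitions

20, 16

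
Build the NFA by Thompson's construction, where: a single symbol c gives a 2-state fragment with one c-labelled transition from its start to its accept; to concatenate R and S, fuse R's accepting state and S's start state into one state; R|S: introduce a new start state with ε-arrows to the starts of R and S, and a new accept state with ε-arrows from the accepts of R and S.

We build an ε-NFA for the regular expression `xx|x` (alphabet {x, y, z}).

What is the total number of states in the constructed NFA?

7

Bottom-up over the parse tree:
Each of the 3 symbol leaves contributes a 2-state fragment.
  xx → 3 states
  xx|x → 7 states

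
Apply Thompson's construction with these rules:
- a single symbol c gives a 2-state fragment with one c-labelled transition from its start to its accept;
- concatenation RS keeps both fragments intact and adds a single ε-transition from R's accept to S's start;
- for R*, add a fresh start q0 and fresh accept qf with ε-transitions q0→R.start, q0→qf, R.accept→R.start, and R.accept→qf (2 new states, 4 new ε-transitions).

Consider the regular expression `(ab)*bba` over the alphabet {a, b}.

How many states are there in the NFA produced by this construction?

Building bottom-up:
Each of the 5 symbol leaves contributes a 2-state fragment.
  ab → 4 states
  (ab)* → 6 states
  (ab)*bba → 12 states

12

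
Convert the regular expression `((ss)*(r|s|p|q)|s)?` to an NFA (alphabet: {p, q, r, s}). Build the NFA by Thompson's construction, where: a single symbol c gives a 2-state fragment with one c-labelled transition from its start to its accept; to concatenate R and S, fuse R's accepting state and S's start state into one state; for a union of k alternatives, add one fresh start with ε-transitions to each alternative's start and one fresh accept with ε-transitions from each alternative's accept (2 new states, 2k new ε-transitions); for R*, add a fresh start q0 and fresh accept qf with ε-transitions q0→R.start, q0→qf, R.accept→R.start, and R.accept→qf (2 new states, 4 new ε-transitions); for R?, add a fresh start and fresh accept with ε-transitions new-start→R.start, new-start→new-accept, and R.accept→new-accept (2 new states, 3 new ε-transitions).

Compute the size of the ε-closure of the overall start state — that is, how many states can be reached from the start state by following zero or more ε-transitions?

11

Compute the ε-closure size of each fragment's start state recursively; a symbol fragment's start has no outgoing ε-edge, so its closure is just itself (size 1).
  ss : same as the first factor's closure: C = 1
  (ss)* : C = 1 (new start) + 1 (body) + 1 (new accept) = 3
  r|s|p|q : C = 1 + 1 + 1 + 1 + 1 = 5 (the new accept is not ε-reachable since no branch accepts ε)
  (ss)*(r|s|p|q) : the left operand accepts ε, so the closure extends into the next operand (the shared merged state is already counted); C = 3 + (5−1) = 7
  (ss)*(r|s|p|q)|s : C = 1 + 7 + 1 = 9 (the new accept is not ε-reachable since no branch accepts ε)
  ((ss)*(r|s|p|q)|s)? : C = 1 (new start) + 9 (body) + 1 (new accept, via ε) = 11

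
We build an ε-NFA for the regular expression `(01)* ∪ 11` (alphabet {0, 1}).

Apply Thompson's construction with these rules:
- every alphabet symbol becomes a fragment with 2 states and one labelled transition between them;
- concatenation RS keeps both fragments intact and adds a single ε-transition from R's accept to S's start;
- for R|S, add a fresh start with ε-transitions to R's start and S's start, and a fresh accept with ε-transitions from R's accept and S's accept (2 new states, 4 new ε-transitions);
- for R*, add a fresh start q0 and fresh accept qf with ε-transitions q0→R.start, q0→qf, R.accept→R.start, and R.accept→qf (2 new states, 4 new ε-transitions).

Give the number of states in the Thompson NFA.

By structural recursion:
Each of the 4 symbol leaves contributes a 2-state fragment.
  01 : 4 states
  (01)* : 6 states
  11 : 4 states
  (01)* ∪ 11 : 12 states

12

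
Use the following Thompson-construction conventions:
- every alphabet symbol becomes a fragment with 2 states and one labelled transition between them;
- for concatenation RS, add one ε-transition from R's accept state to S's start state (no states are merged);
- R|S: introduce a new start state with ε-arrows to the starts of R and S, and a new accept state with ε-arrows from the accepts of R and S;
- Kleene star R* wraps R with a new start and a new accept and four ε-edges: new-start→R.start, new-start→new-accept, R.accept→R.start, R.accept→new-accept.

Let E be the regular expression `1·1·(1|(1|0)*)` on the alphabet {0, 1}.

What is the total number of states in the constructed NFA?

16

Per subexpression:
Each of the 5 symbol leaves contributes a 2-state fragment.
  1|0 = 6 states
  (1|0)* = 8 states
  1|(1|0)* = 12 states
  1·1·(1|(1|0)*) = 16 states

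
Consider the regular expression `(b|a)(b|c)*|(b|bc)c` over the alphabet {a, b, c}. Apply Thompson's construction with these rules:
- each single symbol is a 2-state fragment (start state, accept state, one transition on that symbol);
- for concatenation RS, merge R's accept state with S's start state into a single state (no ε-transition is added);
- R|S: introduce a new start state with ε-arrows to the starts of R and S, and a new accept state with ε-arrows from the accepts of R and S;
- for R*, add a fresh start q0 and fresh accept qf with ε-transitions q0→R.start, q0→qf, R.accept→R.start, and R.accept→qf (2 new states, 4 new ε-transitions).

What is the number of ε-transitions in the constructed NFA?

Building bottom-up:
Each of the 8 symbol leaves contributes 0 ε-transitions.
  b|a = 4 ε-transitions
  b|c = 4 ε-transitions
  (b|c)* = 8 ε-transitions
  (b|a)(b|c)* = 12 ε-transitions
  bc = 0 ε-transitions
  b|bc = 4 ε-transitions
  (b|bc)c = 4 ε-transitions
  (b|a)(b|c)*|(b|bc)c = 20 ε-transitions

20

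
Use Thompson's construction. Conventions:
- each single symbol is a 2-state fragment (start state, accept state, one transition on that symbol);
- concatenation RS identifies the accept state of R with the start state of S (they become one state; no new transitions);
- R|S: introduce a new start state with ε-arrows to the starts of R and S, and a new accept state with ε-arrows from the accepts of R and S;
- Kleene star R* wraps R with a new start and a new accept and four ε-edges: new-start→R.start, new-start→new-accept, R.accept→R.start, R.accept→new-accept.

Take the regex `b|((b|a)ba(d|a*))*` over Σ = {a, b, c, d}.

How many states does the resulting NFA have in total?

By structural recursion:
Each of the 7 symbol leaves contributes a 2-state fragment.
  b|a → 6 states
  a* → 4 states
  d|a* → 8 states
  (b|a)ba(d|a*) → 15 states
  ((b|a)ba(d|a*))* → 17 states
  b|((b|a)ba(d|a*))* → 21 states

21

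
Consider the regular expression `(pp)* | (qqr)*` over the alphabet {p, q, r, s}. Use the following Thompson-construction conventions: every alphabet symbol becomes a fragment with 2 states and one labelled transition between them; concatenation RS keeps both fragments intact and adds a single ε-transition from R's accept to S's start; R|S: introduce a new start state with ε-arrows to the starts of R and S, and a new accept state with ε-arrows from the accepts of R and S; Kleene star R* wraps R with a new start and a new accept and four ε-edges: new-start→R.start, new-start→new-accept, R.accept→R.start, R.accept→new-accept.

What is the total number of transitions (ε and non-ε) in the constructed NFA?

Recursing over subexpressions:
Each of the 5 symbol leaves contributes 1 transition (1 symbol, 0 ε).
  pp — 3 transitions (2 symbol, 1 ε)
  (pp)* — 7 transitions (2 symbol, 5 ε)
  qqr — 5 transitions (3 symbol, 2 ε)
  (qqr)* — 9 transitions (3 symbol, 6 ε)
  (pp)* | (qqr)* — 20 transitions (5 symbol, 15 ε)

20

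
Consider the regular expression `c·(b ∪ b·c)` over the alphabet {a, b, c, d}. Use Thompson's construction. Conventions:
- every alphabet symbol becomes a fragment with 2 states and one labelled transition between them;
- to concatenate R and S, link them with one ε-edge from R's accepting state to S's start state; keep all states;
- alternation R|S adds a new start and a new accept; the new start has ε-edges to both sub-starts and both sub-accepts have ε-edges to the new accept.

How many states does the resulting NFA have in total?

Per subexpression:
Each of the 4 symbol leaves contributes a 2-state fragment.
  b·c → 4 states
  b ∪ b·c → 8 states
  c·(b ∪ b·c) → 10 states

10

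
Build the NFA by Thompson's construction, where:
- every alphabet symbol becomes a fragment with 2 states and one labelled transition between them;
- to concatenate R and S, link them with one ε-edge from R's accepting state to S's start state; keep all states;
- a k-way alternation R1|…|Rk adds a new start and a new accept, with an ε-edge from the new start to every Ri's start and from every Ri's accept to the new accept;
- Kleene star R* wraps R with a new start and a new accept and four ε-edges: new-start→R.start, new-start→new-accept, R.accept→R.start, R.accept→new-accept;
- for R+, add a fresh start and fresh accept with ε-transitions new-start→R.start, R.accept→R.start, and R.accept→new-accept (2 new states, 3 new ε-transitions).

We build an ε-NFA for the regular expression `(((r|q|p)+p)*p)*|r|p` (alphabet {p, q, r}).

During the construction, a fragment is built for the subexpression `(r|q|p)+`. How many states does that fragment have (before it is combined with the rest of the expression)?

Fragment for `(r|q|p)+`:
Each of the 3 symbol leaves contributes a 2-state fragment.
  r|q|p → 8 states
  (r|q|p)+ → 10 states

10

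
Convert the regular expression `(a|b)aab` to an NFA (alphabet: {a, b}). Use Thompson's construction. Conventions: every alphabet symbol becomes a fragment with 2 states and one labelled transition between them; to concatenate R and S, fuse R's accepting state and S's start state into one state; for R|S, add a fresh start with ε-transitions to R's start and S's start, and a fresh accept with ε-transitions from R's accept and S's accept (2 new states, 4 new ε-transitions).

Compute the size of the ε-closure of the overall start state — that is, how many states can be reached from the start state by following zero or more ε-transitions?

Compute the ε-closure size of each fragment's start state recursively; a symbol fragment's start has no outgoing ε-edge, so its closure is just itself (size 1).
  a|b → |closure| = 1 + 1 + 1 = 3 (the new accept is not ε-reachable since no branch accepts ε)
  (a|b)aab → same as the first factor's closure: |closure| = 3

3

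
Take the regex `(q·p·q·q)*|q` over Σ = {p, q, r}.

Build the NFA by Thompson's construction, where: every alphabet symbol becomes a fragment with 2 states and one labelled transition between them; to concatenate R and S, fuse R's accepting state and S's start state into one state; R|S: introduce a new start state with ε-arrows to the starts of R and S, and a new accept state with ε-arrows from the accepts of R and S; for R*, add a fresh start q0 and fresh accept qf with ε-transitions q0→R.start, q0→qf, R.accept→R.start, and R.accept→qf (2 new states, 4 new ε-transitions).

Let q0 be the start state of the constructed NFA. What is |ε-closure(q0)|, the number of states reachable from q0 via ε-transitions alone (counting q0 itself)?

Let C(F) = |ε-closure(F.start)| within fragment F, and note whether F accepts ε. Symbol fragments have C = 1 and do not accept ε. Then:
  q·p·q·q → same as the first factor's closure: |ε-closure| = 1
  (q·p·q·q)* → new start has ε-edges to the inner start and to the new accept, so |ε-closure| = 2 + 1 = 3
  (q·p·q·q)*|q → new start ε-reaches every alternative's start; at least one alternative accepts ε, so the union's new accept is reached too: |ε-closure| = 1 + 3 + 1 + 1 = 6

6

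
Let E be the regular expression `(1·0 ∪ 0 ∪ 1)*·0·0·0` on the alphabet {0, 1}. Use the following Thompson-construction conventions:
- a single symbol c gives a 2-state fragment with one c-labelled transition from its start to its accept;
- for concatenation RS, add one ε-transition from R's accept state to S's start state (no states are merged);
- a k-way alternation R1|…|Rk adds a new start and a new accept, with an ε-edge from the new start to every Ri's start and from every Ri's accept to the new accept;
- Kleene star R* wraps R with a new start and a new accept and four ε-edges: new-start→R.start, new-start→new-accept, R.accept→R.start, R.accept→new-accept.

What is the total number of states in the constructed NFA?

18

Bottom-up over the parse tree:
Each of the 7 symbol leaves contributes a 2-state fragment.
  1·0 = 4 states
  1·0 ∪ 0 ∪ 1 = 10 states
  (1·0 ∪ 0 ∪ 1)* = 12 states
  (1·0 ∪ 0 ∪ 1)*·0·0·0 = 18 states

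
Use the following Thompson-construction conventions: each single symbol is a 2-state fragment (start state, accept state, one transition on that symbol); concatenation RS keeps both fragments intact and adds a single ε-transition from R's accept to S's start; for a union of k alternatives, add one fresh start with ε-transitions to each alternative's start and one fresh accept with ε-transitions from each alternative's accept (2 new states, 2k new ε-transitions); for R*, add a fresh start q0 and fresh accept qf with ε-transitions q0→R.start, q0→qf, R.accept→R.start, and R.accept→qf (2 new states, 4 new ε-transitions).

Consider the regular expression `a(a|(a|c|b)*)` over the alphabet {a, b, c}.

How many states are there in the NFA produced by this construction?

Bottom-up over the parse tree:
Each of the 5 symbol leaves contributes a 2-state fragment.
  a|c|b : 8 states
  (a|c|b)* : 10 states
  a|(a|c|b)* : 14 states
  a(a|(a|c|b)*) : 16 states

16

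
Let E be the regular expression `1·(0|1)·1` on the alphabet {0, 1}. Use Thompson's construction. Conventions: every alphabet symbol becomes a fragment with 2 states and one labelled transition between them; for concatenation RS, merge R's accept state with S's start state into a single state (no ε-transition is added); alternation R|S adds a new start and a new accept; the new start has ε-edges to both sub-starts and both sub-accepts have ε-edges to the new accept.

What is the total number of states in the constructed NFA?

Per subexpression:
Each of the 4 symbol leaves contributes a 2-state fragment.
  0|1 → 6 states
  1·(0|1)·1 → 8 states

8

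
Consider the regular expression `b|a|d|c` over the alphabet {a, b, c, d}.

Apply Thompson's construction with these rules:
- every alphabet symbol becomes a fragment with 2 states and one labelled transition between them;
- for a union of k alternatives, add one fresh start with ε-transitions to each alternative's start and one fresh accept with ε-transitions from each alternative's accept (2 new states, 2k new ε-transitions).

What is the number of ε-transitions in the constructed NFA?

8

Building bottom-up:
Each of the 4 symbol leaves contributes 0 ε-transitions.
  b|a|d|c : 8 ε-transitions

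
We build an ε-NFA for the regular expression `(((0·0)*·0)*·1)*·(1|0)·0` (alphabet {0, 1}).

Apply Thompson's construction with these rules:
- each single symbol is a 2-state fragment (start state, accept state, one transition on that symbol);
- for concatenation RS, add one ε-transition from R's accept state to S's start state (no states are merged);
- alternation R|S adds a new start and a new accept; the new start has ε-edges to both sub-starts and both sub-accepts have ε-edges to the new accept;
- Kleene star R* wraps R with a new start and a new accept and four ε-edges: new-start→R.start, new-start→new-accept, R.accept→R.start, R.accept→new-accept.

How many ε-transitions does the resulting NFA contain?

21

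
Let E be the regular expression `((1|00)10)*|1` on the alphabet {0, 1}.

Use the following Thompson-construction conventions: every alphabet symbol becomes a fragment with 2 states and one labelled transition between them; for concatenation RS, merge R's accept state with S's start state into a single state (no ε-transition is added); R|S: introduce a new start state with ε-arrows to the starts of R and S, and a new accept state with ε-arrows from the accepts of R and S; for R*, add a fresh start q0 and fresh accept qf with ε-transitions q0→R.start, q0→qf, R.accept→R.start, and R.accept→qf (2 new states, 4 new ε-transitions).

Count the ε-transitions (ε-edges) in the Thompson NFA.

Per subexpression:
Each of the 6 symbol leaves contributes 0 ε-transitions.
  00 → 0 ε-transitions
  1|00 → 4 ε-transitions
  (1|00)10 → 4 ε-transitions
  ((1|00)10)* → 8 ε-transitions
  ((1|00)10)*|1 → 12 ε-transitions

12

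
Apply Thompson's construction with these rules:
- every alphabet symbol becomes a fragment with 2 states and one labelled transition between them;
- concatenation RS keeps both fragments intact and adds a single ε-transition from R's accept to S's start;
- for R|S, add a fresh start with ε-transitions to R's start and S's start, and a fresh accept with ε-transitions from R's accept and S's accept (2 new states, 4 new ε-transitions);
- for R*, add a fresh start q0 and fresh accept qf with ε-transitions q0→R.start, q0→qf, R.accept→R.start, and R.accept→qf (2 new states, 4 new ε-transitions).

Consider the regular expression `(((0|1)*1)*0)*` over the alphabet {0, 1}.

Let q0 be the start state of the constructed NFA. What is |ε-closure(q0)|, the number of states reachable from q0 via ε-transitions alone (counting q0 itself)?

11

Work bottom-up. For each fragment F, track |ε-closure(F.start)| and whether F's accept lies in that closure (i.e. whether F accepts ε). A single-symbol fragment has closure size 1 and does not accept ε.
  0|1 — |closure| = 1 + 1 + 1 = 3 (the new accept is not ε-reachable since no branch accepts ε)
  (0|1)* — the star's fresh start ε-reaches both the body's start and the fresh accept: |closure| = 2 + 3 = 5
  (0|1)*1 — the left operand accepts ε, so the closure extends into the next operand (via the concat ε-link); |closure| = 5 + 1 = 6
  ((0|1)*1)* — |closure| = 1 (new start) + 6 (body) + 1 (new accept) = 8
  ((0|1)*1)*0 — the left operand accepts ε, so the closure extends into the next operand (via the concat ε-link); |closure| = 8 + 1 = 9
  (((0|1)*1)*0)* — the star's fresh start ε-reaches both the body's start and the fresh accept: |closure| = 2 + 9 = 11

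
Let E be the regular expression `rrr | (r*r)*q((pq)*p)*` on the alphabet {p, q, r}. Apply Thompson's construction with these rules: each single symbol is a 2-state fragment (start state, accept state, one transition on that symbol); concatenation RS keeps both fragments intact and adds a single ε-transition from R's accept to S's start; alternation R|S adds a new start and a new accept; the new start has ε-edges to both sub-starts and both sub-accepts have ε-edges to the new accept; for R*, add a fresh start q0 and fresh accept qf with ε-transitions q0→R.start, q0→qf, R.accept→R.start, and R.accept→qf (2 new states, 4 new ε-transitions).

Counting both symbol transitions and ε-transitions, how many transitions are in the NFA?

36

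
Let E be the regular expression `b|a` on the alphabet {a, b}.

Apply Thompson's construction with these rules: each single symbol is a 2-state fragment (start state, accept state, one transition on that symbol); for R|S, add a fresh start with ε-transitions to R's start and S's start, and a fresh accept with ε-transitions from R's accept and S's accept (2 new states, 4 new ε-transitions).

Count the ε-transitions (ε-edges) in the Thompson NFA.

4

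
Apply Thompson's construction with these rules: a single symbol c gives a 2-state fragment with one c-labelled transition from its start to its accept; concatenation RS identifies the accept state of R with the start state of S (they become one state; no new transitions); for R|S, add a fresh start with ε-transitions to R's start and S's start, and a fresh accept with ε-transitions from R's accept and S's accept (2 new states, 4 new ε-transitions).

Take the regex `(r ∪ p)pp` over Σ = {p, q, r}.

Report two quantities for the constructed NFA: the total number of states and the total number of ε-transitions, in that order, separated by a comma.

By structural recursion:
Each of the 4 symbol leaves contributes 2 states and 0 ε-transitions.
  r ∪ p = 6 states, 4 ε-transitions
  (r ∪ p)pp = 8 states, 4 ε-transitions

8, 4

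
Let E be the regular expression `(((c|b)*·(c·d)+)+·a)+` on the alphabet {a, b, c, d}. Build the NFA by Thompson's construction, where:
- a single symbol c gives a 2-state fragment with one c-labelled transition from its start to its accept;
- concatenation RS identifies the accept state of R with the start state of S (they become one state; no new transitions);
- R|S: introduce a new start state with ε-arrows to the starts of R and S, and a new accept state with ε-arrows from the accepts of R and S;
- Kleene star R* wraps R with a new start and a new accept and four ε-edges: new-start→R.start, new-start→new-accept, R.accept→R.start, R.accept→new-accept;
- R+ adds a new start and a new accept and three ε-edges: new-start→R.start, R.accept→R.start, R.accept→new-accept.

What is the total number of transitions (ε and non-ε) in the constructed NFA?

Per subexpression:
Each of the 5 symbol leaves contributes 1 transition (1 symbol, 0 ε).
  c|b : 6 transitions (2 symbol, 4 ε)
  (c|b)* : 10 transitions (2 symbol, 8 ε)
  c·d : 2 transitions (2 symbol, 0 ε)
  (c·d)+ : 5 transitions (2 symbol, 3 ε)
  (c|b)*·(c·d)+ : 15 transitions (4 symbol, 11 ε)
  ((c|b)*·(c·d)+)+ : 18 transitions (4 symbol, 14 ε)
  ((c|b)*·(c·d)+)+·a : 19 transitions (5 symbol, 14 ε)
  (((c|b)*·(c·d)+)+·a)+ : 22 transitions (5 symbol, 17 ε)

22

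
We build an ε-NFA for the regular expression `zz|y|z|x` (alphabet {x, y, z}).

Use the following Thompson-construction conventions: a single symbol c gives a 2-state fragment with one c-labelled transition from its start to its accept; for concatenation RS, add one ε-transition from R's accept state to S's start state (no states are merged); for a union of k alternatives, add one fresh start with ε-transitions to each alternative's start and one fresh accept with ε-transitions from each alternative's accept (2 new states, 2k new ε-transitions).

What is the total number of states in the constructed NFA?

12

Recursing over subexpressions:
Each of the 5 symbol leaves contributes a 2-state fragment.
  zz = 4 states
  zz|y|z|x = 12 states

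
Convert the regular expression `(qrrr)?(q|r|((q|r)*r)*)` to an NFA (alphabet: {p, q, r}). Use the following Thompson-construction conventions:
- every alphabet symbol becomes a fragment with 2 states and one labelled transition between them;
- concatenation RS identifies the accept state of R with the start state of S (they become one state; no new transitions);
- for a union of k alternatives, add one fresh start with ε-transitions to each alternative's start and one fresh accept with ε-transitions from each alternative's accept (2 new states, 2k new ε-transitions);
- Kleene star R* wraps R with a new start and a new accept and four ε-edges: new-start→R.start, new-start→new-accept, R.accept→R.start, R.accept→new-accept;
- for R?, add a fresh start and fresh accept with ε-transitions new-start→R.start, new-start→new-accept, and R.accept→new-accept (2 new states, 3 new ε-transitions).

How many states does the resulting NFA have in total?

23

By structural recursion:
Each of the 9 symbol leaves contributes a 2-state fragment.
  qrrr → 5 states
  (qrrr)? → 7 states
  q|r → 6 states
  (q|r)* → 8 states
  (q|r)*r → 9 states
  ((q|r)*r)* → 11 states
  q|r|((q|r)*r)* → 17 states
  (qrrr)?(q|r|((q|r)*r)*) → 23 states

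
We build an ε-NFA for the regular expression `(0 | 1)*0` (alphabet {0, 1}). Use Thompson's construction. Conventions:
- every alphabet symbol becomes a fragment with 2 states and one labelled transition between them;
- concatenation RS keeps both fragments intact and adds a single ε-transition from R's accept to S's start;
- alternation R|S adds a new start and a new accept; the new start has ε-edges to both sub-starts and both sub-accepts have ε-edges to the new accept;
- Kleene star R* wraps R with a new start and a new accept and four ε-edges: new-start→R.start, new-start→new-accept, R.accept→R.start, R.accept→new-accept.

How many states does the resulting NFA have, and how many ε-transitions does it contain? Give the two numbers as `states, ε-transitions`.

Recursing over subexpressions:
Each of the 3 symbol leaves contributes 2 states and 0 ε-transitions.
  0 | 1 — 6 states, 4 ε-transitions
  (0 | 1)* — 8 states, 8 ε-transitions
  (0 | 1)*0 — 10 states, 9 ε-transitions

10, 9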